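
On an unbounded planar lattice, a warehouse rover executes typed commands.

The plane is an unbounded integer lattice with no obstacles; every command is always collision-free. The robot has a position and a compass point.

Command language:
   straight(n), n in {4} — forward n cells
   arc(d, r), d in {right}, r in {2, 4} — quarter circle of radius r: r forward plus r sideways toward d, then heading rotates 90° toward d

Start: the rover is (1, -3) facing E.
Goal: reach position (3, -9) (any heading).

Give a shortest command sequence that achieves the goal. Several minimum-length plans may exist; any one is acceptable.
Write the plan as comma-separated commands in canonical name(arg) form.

begin: (1, -3) facing E
t=1 arc(right, 4) ⇒ (5, -7) facing S
t=2 arc(right, 2) ⇒ (3, -9) facing W
nothing shorter than 2 reaches the goal.

arc(right, 4), arc(right, 2)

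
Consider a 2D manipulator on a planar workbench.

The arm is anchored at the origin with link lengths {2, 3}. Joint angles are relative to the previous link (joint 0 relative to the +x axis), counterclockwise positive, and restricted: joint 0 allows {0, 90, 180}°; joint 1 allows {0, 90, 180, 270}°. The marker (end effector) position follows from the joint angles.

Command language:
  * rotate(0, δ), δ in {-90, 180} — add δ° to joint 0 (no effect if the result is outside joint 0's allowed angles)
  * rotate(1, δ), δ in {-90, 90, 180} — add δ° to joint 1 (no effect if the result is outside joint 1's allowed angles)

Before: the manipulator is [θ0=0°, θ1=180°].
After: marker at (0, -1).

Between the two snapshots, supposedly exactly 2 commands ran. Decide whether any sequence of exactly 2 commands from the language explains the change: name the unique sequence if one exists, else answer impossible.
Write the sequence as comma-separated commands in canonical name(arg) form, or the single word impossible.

key: order matters: swapping rotate(0, 180) and rotate(0, -90) lands elsewhere
from: [θ0=0°, θ1=180°]
1. rotate(0, 180) → [θ0=180°, θ1=180°]
2. rotate(0, -90) → [θ0=90°, θ1=180°]
all 25 alternatives checked — unique.

rotate(0, 180), rotate(0, -90)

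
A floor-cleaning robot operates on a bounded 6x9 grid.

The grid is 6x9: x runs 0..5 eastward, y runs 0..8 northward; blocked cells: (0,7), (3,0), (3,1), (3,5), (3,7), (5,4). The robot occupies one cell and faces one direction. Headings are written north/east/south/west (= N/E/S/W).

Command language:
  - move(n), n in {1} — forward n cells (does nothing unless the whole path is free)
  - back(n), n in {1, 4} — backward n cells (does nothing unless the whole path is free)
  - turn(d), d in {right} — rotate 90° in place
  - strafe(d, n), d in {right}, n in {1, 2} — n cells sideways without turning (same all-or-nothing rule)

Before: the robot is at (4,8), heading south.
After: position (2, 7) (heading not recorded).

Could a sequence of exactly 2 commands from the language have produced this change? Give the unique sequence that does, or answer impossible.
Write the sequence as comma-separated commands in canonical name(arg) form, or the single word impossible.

key: running move(1) before strafe(right, 2) would end elsewhere — order is forced
t0: at (4,8), heading south
1. strafe(right, 2) → at (2,8), heading south
2. move(1) → at (2,7), heading south
all 36 alternatives checked — unique.

strafe(right, 2), move(1)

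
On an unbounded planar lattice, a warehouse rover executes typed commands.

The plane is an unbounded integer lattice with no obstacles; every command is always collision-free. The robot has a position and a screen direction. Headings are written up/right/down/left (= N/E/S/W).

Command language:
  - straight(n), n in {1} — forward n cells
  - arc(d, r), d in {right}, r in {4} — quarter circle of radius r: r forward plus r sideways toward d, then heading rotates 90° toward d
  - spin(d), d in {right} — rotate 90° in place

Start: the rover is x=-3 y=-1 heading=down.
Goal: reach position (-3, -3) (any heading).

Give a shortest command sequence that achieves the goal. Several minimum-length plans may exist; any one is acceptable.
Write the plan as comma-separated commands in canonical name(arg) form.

from: x=-3 y=-1 heading=down
t=1 straight(1) ⇒ x=-3 y=-2 heading=down
t=2 straight(1) ⇒ x=-3 y=-3 heading=down
minimal: 2 command(s), checked below 2.

straight(1), straight(1)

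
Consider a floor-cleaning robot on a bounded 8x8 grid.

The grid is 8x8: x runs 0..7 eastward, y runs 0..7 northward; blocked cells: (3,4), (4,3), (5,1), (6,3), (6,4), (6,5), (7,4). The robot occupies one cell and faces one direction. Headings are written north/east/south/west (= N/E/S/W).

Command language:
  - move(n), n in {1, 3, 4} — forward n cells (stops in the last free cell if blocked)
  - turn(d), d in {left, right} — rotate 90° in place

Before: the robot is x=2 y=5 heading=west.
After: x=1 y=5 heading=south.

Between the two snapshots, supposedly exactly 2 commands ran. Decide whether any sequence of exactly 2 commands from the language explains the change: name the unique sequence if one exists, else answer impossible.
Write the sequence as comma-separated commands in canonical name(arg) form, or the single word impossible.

move(1), turn(left)

key: order matters: swapping move(1) and turn(left) lands elsewhere
start: x=2 y=5 heading=west
1. move(1) → x=1 y=5 heading=west
2. turn(left) → x=1 y=5 heading=south
uniquely the one of 25 2-step routes that fits.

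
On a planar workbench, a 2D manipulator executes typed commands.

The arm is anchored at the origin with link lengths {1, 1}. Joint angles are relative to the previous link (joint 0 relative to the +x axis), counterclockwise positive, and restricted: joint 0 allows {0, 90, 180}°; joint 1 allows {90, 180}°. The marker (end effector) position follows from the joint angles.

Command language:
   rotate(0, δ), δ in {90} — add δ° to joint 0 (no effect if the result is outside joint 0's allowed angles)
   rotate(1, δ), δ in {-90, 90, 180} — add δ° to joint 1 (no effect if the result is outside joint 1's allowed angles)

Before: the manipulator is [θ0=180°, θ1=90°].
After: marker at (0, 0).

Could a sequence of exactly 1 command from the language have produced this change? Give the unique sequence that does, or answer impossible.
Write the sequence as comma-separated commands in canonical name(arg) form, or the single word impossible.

rotate(1, 90)

begin: [θ0=180°, θ1=90°]
[1] after rotate(1, 90): [θ0=180°, θ1=180°]
all 4 alternatives checked — unique.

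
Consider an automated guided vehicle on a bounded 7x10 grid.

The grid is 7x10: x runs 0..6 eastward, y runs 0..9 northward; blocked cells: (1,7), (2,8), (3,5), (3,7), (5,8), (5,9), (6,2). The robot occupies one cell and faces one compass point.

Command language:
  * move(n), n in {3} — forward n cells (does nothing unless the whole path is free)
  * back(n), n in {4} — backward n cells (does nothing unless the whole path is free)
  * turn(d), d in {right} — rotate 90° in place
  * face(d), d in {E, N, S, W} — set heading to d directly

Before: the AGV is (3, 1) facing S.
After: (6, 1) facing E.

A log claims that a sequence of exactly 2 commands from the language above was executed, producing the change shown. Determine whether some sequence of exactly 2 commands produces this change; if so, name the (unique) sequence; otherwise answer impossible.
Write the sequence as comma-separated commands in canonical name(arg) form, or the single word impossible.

face(E), move(3)

key: position moved to (6,1) AND the heading swung to E — translation plus rotation needed
start: (3, 1) facing S
1. face(E) → (3, 1) facing E
2. move(3) → (6, 1) facing E
no rival 2-sequence matches.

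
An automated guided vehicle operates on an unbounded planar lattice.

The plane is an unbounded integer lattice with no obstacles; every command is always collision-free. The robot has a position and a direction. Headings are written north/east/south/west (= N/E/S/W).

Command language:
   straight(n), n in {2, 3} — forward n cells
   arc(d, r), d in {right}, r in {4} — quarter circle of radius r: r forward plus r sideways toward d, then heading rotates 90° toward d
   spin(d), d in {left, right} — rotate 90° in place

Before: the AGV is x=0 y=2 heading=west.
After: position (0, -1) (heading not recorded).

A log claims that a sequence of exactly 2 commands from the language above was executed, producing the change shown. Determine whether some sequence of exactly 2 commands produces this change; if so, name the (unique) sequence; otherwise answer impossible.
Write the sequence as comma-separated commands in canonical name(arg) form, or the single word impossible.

spin(left), straight(3)

key: order matters: swapping spin(left) and straight(3) lands elsewhere
begin: x=0 y=2 heading=west
t=1 spin(left) ⇒ x=0 y=2 heading=south
t=2 straight(3) ⇒ x=0 y=-1 heading=south
all 25 alternatives checked — unique.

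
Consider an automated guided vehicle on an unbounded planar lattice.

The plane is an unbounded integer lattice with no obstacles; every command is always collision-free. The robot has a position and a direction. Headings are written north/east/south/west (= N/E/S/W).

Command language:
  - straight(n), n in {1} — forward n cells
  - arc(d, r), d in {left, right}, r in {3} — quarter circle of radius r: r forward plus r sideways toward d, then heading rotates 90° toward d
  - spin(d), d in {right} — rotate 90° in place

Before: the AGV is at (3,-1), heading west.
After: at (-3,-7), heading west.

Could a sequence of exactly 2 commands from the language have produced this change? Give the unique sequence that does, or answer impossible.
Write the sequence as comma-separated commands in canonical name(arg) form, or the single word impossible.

key: still facing W at the end — net rotation zero over 2 steps
from: at (3,-1), heading west
[1] after arc(left, 3): at (0,-4), heading south
[2] after arc(right, 3): at (-3,-7), heading west
no other 2-command option fits: unique.

arc(left, 3), arc(right, 3)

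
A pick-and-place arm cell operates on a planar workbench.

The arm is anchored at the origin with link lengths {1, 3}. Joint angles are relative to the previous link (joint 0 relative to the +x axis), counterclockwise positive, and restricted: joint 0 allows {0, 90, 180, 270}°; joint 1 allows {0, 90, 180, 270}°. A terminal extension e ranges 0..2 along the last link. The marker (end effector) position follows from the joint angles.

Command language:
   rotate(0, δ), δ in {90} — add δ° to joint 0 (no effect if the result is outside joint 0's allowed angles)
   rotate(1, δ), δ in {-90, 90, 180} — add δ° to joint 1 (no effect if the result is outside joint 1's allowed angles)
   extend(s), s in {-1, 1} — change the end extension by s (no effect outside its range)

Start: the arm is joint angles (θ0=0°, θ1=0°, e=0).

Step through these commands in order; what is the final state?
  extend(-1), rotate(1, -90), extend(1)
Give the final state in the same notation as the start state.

initial: joint angles (θ0=0°, θ1=0°, e=0)
t=1 extend(-1) ⇒ joint angles (θ0=0°, θ1=0°, e=0)
t=2 rotate(1, -90) ⇒ joint angles (θ0=0°, θ1=270°, e=0)
t=3 extend(1) ⇒ joint angles (θ0=0°, θ1=270°, e=1)

joint angles (θ0=0°, θ1=270°, e=1)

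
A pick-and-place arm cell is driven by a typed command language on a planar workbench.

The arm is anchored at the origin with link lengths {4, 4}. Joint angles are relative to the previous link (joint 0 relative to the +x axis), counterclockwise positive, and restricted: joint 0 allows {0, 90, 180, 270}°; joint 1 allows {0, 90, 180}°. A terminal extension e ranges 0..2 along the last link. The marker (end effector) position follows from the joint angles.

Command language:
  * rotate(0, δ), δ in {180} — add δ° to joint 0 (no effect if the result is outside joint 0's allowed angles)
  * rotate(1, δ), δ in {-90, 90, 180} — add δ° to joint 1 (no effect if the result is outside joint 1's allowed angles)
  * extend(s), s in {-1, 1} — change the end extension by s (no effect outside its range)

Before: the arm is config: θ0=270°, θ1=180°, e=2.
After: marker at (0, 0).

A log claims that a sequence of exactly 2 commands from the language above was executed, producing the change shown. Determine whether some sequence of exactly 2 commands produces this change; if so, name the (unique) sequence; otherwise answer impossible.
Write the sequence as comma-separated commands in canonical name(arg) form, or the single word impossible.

start: config: θ0=270°, θ1=180°, e=2
step 1 (extend(-1)): config: θ0=270°, θ1=180°, e=1
step 2 (extend(-1)): config: θ0=270°, θ1=180°, e=0
no rival 2-sequence matches.

extend(-1), extend(-1)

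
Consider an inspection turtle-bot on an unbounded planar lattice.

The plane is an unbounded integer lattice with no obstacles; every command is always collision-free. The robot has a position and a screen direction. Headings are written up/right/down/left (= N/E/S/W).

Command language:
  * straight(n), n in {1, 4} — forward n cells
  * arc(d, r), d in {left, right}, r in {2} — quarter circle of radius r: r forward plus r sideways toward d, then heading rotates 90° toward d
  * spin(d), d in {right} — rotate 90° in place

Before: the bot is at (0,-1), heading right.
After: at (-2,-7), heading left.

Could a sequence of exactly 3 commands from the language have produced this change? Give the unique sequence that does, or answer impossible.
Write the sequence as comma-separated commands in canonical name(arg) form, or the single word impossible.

key: order matters: swapping spin(right) and arc(right, 2) lands elsewhere
from: at (0,-1), heading right
1. spin(right) → at (0,-1), heading down
2. straight(4) → at (0,-5), heading down
3. arc(right, 2) → at (-2,-7), heading left
uniquely the one of 125 3-step routes that fits.

spin(right), straight(4), arc(right, 2)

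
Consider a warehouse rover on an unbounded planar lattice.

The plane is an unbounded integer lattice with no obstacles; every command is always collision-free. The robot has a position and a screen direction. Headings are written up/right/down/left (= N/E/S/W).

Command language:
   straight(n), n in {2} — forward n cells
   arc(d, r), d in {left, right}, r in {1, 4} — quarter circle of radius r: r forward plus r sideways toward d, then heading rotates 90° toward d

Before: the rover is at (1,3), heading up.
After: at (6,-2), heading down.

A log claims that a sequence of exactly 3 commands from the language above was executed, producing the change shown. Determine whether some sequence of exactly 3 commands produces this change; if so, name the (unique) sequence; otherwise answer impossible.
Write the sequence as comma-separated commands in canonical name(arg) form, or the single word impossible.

key: cell and facing (now S) both changed — the 3 commands mix motion and turning
start: at (1,3), heading up
[1] after arc(right, 1): at (2,4), heading right
[2] after arc(right, 4): at (6,0), heading down
[3] after straight(2): at (6,-2), heading down
uniquely the one of 125 3-step routes that fits.

arc(right, 1), arc(right, 4), straight(2)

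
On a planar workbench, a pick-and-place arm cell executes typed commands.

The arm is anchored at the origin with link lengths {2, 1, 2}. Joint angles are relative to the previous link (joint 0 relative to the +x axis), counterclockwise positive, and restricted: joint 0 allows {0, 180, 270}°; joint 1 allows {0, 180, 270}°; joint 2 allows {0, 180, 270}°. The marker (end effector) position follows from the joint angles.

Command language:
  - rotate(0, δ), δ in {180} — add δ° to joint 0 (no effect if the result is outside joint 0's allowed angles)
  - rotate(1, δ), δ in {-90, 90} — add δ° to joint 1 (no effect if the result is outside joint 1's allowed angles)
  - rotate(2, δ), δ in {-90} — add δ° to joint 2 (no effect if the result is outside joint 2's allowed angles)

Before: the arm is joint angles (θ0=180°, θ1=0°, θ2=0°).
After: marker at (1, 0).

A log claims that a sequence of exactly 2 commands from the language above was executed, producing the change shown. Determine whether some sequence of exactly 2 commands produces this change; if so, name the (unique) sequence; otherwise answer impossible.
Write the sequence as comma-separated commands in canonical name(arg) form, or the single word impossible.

t0: joint angles (θ0=180°, θ1=0°, θ2=0°)
1. rotate(1, -90) → joint angles (θ0=180°, θ1=270°, θ2=0°)
2. rotate(1, -90) → joint angles (θ0=180°, θ1=180°, θ2=0°)
no rival 2-sequence matches.

rotate(1, -90), rotate(1, -90)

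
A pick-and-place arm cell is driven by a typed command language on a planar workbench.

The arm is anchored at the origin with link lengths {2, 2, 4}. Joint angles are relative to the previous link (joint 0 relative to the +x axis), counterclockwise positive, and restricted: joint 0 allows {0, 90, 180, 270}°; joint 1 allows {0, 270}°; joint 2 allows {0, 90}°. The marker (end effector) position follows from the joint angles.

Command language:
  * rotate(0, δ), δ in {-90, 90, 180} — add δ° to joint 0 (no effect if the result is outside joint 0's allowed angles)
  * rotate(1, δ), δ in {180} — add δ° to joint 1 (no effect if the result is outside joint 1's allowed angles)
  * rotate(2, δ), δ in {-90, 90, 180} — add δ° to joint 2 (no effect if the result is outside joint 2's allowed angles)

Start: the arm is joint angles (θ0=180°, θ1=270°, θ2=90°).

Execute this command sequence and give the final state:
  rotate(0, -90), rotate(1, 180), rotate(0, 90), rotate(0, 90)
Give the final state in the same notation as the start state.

joint angles (θ0=270°, θ1=270°, θ2=90°)

t0: joint angles (θ0=180°, θ1=270°, θ2=90°)
1. rotate(0, -90) → joint angles (θ0=90°, θ1=270°, θ2=90°)
2. rotate(1, 180) → joint angles (θ0=90°, θ1=270°, θ2=90°)
3. rotate(0, 90) → joint angles (θ0=180°, θ1=270°, θ2=90°)
4. rotate(0, 90) → joint angles (θ0=270°, θ1=270°, θ2=90°)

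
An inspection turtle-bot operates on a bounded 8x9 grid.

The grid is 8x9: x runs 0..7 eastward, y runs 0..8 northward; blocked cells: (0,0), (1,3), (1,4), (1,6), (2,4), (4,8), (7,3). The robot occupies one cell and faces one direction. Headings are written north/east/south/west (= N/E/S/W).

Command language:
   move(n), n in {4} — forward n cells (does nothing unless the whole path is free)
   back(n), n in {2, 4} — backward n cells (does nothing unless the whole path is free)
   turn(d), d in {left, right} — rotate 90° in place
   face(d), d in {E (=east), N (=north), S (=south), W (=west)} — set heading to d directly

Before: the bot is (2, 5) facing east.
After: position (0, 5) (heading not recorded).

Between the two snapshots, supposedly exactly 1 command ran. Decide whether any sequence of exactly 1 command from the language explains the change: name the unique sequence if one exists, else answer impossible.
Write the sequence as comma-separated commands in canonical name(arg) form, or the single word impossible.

back(2)

t0: (2, 5) facing east
step 1 (back(2)): (0, 5) facing east
no other 1-command option fits: unique.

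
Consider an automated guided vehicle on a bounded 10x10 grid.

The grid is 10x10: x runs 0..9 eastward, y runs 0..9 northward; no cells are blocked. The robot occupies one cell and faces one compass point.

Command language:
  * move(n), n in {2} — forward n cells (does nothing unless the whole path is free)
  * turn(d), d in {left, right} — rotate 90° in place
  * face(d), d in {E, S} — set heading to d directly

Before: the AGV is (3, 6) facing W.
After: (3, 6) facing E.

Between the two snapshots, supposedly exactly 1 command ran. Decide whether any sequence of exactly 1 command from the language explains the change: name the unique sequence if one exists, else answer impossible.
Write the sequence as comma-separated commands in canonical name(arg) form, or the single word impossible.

key: (3,6) unchanged — the single command moves nothing
begin: (3, 6) facing W
[1] after face(E): (3, 6) facing E
all 5 alternatives checked — unique.

face(E)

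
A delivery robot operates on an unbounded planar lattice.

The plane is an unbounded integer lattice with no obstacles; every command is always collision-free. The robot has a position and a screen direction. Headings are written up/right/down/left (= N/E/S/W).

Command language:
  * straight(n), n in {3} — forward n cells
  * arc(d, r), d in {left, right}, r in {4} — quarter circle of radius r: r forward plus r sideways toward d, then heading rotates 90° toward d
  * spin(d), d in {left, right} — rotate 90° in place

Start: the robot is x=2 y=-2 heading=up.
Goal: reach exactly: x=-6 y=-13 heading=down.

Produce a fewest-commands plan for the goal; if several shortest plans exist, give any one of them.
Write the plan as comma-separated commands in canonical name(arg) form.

begin: x=2 y=-2 heading=up
1. spin(left) → x=2 y=-2 heading=left
2. arc(left, 4) → x=-2 y=-6 heading=down
3. arc(right, 4) → x=-6 y=-10 heading=left
4. spin(left) → x=-6 y=-10 heading=down
5. straight(3) → x=-6 y=-13 heading=down
nothing shorter than 5 reaches the goal.

spin(left), arc(left, 4), arc(right, 4), spin(left), straight(3)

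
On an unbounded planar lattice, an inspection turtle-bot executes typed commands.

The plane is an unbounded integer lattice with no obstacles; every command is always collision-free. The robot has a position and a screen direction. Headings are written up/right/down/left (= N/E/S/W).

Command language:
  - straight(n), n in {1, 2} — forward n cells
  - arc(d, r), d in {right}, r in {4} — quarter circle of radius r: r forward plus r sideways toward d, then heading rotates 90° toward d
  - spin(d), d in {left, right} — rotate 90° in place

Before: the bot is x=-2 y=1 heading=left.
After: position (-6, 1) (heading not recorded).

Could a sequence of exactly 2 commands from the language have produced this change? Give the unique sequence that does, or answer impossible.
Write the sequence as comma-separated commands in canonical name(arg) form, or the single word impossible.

begin: x=-2 y=1 heading=left
[1] after straight(2): x=-4 y=1 heading=left
[2] after straight(2): x=-6 y=1 heading=left
no other 2-command option fits: unique.

straight(2), straight(2)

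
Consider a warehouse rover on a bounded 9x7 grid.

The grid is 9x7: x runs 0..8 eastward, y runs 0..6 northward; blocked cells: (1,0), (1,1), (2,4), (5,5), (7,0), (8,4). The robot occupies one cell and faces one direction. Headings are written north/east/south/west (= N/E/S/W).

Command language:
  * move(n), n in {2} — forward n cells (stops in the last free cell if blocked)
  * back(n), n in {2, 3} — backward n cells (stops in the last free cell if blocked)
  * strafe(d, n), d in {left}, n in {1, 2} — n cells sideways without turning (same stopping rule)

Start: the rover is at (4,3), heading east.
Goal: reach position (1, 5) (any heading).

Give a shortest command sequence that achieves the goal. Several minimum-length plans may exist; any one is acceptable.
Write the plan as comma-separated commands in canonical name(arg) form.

start: at (4,3), heading east
step 1 (back(3)): at (1,3), heading east
step 2 (strafe(left, 2)): at (1,5), heading east
minimal: 2 command(s), checked below 2.

back(3), strafe(left, 2)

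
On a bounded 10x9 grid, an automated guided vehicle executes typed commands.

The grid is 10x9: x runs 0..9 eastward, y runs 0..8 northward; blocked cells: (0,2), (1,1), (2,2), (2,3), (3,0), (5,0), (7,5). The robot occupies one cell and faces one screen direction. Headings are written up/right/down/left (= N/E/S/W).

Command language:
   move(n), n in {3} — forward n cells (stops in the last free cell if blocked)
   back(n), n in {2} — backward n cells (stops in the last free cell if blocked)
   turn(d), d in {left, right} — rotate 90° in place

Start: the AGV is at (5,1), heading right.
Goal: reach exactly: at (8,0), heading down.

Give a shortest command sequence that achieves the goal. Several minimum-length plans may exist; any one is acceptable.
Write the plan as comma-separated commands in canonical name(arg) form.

begin: at (5,1), heading right
step 1 (move(3)): at (8,1), heading right
step 2 (turn(right)): at (8,1), heading down
step 3 (move(3)): at (8,0), heading down
nothing shorter than 3 reaches the goal.

move(3), turn(right), move(3)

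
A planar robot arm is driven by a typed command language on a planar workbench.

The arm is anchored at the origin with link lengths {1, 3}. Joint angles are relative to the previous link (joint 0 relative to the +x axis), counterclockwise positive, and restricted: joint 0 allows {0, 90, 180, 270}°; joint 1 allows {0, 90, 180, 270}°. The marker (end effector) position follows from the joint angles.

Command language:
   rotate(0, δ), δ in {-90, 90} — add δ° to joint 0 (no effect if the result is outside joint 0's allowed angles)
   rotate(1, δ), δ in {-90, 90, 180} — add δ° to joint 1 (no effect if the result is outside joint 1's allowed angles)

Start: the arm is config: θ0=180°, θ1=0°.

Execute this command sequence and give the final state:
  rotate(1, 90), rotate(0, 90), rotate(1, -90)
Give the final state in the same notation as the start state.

begin: config: θ0=180°, θ1=0°
step 1 (rotate(1, 90)): config: θ0=180°, θ1=90°
step 2 (rotate(0, 90)): config: θ0=270°, θ1=90°
step 3 (rotate(1, -90)): config: θ0=270°, θ1=0°

config: θ0=270°, θ1=0°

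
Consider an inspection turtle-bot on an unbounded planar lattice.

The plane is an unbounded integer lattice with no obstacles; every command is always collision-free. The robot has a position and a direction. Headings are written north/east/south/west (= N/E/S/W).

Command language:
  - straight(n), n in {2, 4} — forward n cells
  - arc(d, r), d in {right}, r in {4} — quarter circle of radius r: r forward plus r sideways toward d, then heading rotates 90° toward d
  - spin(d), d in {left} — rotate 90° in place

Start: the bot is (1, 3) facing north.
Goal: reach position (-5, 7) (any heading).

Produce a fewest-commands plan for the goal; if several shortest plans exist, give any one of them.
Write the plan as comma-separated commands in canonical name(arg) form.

spin(left), straight(2), arc(right, 4)

start: (1, 3) facing north
[1] after spin(left): (1, 3) facing west
[2] after straight(2): (-1, 3) facing west
[3] after arc(right, 4): (-5, 7) facing north
nothing shorter than 3 reaches the goal.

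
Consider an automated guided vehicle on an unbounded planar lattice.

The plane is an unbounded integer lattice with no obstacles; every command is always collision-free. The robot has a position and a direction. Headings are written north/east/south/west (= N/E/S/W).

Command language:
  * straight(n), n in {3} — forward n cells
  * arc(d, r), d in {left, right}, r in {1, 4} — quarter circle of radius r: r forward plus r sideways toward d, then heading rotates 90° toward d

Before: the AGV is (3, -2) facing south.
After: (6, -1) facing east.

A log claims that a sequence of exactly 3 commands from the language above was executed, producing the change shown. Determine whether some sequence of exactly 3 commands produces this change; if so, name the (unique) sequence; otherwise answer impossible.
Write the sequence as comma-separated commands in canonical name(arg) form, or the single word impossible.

arc(left, 1), arc(left, 1), arc(right, 1)

key: cell and facing (now E) both changed — the 3 commands mix motion and turning
initial: (3, -2) facing south
t=1 arc(left, 1) ⇒ (4, -3) facing east
t=2 arc(left, 1) ⇒ (5, -2) facing north
t=3 arc(right, 1) ⇒ (6, -1) facing east
no other 3-command option fits: unique.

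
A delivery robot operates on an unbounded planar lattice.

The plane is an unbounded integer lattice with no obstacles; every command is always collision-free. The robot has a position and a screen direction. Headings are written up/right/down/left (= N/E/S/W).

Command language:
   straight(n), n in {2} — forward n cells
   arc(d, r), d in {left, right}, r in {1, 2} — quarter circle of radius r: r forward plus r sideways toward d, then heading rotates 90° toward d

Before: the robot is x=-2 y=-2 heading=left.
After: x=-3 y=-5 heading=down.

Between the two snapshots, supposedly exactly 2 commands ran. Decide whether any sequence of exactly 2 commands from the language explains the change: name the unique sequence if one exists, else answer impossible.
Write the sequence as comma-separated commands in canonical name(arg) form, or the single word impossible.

arc(left, 1), straight(2)

key: cell and facing (now S) both changed — the 2 commands mix motion and turning
start: x=-2 y=-2 heading=left
t=1 arc(left, 1) ⇒ x=-3 y=-3 heading=down
t=2 straight(2) ⇒ x=-3 y=-5 heading=down
all 25 alternatives checked — unique.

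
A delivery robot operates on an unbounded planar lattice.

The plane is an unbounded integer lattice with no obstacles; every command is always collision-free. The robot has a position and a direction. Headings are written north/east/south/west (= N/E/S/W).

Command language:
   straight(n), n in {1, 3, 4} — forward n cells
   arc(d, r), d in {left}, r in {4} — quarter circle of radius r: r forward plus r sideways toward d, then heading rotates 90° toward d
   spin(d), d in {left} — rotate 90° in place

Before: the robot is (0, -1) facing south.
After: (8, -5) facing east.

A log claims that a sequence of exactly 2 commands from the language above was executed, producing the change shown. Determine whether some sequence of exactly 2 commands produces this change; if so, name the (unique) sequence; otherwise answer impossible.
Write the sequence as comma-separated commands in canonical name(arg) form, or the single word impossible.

key: order matters: swapping arc(left, 4) and straight(4) lands elsewhere
begin: (0, -1) facing south
step 1 (arc(left, 4)): (4, -5) facing east
step 2 (straight(4)): (8, -5) facing east
all 25 alternatives checked — unique.

arc(left, 4), straight(4)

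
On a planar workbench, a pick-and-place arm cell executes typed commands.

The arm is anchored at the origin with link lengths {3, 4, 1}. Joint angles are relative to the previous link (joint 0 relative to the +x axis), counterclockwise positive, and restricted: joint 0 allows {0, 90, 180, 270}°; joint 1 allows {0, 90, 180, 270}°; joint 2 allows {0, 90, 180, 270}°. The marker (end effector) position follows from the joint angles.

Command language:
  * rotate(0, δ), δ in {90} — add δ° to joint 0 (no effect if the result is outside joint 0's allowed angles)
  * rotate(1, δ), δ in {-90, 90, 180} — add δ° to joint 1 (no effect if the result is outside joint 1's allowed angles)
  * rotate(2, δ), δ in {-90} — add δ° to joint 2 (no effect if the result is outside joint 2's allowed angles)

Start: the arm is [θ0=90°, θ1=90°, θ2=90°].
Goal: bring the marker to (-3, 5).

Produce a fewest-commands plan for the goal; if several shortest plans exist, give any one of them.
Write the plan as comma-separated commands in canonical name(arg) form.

rotate(2, -90), rotate(0, 90), rotate(1, 180)

t0: [θ0=90°, θ1=90°, θ2=90°]
[1] after rotate(2, -90): [θ0=90°, θ1=90°, θ2=0°]
[2] after rotate(0, 90): [θ0=180°, θ1=90°, θ2=0°]
[3] after rotate(1, 180): [θ0=180°, θ1=270°, θ2=0°]
shorter routes all fall short; 3 is best.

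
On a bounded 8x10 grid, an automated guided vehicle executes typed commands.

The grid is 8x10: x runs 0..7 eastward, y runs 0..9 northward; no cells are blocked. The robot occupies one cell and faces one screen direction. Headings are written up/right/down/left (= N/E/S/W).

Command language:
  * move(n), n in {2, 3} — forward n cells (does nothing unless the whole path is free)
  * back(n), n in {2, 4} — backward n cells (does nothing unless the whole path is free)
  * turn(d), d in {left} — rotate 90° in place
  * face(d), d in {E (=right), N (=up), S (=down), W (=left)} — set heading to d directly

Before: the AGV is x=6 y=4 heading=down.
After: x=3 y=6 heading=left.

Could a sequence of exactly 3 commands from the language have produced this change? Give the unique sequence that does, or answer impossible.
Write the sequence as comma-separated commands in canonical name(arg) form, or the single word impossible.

back(2), face(W), move(3)

key: running move(3) before back(2) would end elsewhere — order is forced
t0: x=6 y=4 heading=down
t=1 back(2) ⇒ x=6 y=6 heading=down
t=2 face(W) ⇒ x=6 y=6 heading=left
t=3 move(3) ⇒ x=3 y=6 heading=left
no other 3-command option fits: unique.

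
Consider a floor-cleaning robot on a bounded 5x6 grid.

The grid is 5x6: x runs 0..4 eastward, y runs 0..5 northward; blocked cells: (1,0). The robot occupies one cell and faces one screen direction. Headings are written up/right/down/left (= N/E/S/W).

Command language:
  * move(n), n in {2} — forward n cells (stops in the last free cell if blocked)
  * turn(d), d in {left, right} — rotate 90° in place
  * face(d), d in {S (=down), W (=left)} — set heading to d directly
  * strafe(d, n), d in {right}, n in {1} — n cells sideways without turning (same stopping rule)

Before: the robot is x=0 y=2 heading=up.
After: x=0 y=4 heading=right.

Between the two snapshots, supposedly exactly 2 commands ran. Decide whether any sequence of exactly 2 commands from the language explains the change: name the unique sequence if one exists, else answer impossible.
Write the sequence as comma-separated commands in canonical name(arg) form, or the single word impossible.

key: order matters: swapping move(2) and turn(right) lands elsewhere
begin: x=0 y=2 heading=up
t=1 move(2) ⇒ x=0 y=4 heading=up
t=2 turn(right) ⇒ x=0 y=4 heading=right
no rival 2-sequence matches.

move(2), turn(right)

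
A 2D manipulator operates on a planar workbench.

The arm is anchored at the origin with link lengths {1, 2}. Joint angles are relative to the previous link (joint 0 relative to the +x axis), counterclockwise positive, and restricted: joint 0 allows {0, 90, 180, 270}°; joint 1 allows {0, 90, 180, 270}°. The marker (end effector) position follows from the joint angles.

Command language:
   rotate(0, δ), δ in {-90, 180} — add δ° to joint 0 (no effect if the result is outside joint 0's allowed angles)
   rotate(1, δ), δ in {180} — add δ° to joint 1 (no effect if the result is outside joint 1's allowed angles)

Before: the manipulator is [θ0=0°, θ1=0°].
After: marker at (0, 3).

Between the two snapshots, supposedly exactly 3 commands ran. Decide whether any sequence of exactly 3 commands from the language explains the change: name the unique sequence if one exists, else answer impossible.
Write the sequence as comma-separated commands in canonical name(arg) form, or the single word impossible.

rotate(0, -90), rotate(0, -90), rotate(0, -90)

start: [θ0=0°, θ1=0°]
1. rotate(0, -90) → [θ0=270°, θ1=0°]
2. rotate(0, -90) → [θ0=180°, θ1=0°]
3. rotate(0, -90) → [θ0=90°, θ1=0°]
no rival 3-sequence matches.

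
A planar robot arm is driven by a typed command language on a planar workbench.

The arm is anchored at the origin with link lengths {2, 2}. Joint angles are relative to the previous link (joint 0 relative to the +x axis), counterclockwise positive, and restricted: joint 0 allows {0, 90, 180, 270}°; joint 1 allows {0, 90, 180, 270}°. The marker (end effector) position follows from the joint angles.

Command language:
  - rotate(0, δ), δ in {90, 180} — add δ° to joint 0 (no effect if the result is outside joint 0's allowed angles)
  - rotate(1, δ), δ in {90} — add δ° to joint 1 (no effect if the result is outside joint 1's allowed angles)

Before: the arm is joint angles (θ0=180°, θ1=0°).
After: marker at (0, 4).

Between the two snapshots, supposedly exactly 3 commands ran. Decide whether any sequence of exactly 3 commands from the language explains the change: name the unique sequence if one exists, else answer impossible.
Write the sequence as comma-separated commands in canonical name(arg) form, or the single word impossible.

initial: joint angles (θ0=180°, θ1=0°)
t=1 rotate(0, 90) ⇒ joint angles (θ0=270°, θ1=0°)
t=2 rotate(0, 90) ⇒ joint angles (θ0=0°, θ1=0°)
t=3 rotate(0, 90) ⇒ joint angles (θ0=90°, θ1=0°)
all 27 alternatives checked — unique.

rotate(0, 90), rotate(0, 90), rotate(0, 90)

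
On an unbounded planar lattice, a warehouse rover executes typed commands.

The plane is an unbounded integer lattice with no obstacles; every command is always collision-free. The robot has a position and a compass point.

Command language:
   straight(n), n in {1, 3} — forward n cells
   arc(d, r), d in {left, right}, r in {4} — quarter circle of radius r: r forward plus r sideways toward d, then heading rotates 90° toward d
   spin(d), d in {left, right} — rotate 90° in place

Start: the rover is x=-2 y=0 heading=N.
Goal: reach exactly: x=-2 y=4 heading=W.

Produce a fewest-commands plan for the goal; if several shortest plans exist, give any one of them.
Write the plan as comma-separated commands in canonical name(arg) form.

straight(3), straight(1), spin(left)

start: x=-2 y=0 heading=N
step 1 (straight(3)): x=-2 y=3 heading=N
step 2 (straight(1)): x=-2 y=4 heading=N
step 3 (spin(left)): x=-2 y=4 heading=W
minimal: 3 command(s), checked below 3.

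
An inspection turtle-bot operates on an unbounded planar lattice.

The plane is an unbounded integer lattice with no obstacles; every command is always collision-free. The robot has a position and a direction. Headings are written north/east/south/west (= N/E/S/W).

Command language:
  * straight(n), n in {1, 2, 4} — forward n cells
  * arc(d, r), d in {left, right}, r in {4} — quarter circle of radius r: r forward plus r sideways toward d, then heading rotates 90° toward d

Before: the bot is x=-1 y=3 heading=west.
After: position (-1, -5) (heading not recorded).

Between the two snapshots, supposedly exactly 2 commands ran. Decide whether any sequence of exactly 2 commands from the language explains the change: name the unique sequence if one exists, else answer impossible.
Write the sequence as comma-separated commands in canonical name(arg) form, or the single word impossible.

arc(left, 4), arc(left, 4)

from: x=-1 y=3 heading=west
t=1 arc(left, 4) ⇒ x=-5 y=-1 heading=south
t=2 arc(left, 4) ⇒ x=-1 y=-5 heading=east
all 25 alternatives checked — unique.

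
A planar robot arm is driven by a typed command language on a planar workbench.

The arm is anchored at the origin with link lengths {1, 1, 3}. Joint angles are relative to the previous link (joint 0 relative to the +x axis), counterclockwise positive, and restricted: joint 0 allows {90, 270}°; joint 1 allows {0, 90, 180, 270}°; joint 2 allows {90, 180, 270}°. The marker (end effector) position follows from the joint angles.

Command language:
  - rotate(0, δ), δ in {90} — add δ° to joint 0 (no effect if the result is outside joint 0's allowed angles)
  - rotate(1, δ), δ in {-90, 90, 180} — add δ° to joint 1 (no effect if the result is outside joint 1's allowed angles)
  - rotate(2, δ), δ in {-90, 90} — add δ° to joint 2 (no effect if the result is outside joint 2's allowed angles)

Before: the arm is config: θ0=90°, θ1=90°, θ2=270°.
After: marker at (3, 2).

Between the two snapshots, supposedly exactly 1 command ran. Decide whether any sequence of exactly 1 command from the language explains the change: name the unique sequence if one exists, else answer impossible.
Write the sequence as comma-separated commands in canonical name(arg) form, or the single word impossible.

rotate(1, -90)

initial: config: θ0=90°, θ1=90°, θ2=270°
step 1 (rotate(1, -90)): config: θ0=90°, θ1=0°, θ2=270°
uniquely the one of 6 1-step routes that fits.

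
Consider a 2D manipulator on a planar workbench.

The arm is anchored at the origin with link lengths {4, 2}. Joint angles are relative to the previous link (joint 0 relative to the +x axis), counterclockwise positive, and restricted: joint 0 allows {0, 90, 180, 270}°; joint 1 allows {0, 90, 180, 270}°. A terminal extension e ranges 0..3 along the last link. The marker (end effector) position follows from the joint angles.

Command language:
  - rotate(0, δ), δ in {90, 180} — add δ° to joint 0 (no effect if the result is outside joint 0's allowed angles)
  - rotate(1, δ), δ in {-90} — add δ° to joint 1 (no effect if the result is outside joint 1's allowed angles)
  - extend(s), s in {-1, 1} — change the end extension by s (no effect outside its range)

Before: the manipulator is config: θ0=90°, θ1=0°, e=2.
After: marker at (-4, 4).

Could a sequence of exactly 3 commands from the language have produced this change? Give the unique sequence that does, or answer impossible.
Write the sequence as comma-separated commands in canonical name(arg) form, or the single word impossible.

from: config: θ0=90°, θ1=0°, e=2
1. rotate(1, -90) → config: θ0=90°, θ1=270°, e=2
2. rotate(1, -90) → config: θ0=90°, θ1=180°, e=2
3. rotate(1, -90) → config: θ0=90°, θ1=90°, e=2
all 125 alternatives checked — unique.

rotate(1, -90), rotate(1, -90), rotate(1, -90)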